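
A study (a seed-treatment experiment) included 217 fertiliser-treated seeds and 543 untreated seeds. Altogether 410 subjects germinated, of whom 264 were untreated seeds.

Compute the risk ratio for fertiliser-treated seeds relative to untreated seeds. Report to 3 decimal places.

fertiliser-treated seeds with the outcome: 410 − 264 = 146
fertiliser-treated seeds without the outcome: 217 − 146 = 71
untreated seeds without the outcome: 543 − 264 = 279
risk, fertiliser-treated seeds = 146/217 = 0.6728
risk, untreated seeds = 264/543 = 0.4862
RR = 0.6728 / 0.4862 = 1.384

RR ≈ 1.384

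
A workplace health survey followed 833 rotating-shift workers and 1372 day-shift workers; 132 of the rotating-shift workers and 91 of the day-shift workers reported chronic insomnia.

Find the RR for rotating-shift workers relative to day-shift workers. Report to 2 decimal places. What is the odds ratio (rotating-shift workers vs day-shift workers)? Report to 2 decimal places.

risk, rotating-shift workers = 132/833 = 0.1585
risk, day-shift workers = 91/1372 = 0.0663
RR = 0.1585 / 0.0663 = 2.39
odds, rotating-shift workers = 132/701 = 0.1883
odds, day-shift workers = 91/1281 = 0.0710
OR = 0.1883 / 0.0710 = 2.65

RR = 2.39; OR = 2.65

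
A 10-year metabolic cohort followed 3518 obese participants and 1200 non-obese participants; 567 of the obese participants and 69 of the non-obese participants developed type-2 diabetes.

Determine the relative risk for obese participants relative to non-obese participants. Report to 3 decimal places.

risk, obese participants = 567/3518 = 0.1612
risk, non-obese participants = 69/1200 = 0.0575
RR = 0.1612 / 0.0575 = 2.803

RR = 2.803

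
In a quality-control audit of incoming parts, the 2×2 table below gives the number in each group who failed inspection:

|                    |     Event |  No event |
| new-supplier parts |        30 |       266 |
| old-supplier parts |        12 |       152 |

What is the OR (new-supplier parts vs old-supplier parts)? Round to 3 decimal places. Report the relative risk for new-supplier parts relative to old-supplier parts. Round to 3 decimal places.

OR = (30 × 152) / (266 × 12) = 4560/3192 ≈ 1.429
risk, new-supplier parts = 30/296 = 0.1014
risk, old-supplier parts = 12/164 = 0.0732
RR = 0.1014 / 0.0732 = 1.385

OR = 1.429; RR = 1.385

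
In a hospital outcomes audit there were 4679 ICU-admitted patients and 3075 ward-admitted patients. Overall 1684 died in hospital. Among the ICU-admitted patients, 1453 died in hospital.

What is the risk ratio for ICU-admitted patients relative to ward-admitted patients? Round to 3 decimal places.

ICU-admitted patients without the outcome: 4679 − 1453 = 3226
ward-admitted patients with the outcome: 1684 − 1453 = 231
ward-admitted patients without the outcome: 3075 − 231 = 2844
risk, ICU-admitted patients = 1453/4679 = 0.3105
risk, ward-admitted patients = 231/3075 = 0.0751
RR = 0.3105 / 0.0751 = 4.134

RR: 4.134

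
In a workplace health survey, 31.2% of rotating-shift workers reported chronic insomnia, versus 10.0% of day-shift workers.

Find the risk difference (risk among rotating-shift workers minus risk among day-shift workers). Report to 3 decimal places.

risk difference = 0.3120 − 0.1000 = 0.212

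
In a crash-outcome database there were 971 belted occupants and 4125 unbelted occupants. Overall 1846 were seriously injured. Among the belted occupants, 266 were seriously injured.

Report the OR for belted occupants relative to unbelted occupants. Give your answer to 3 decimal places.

0.608

belted occupants without the outcome: 971 − 266 = 705
unbelted occupants with the outcome: 1846 − 266 = 1580
unbelted occupants without the outcome: 4125 − 1580 = 2545
OR = (266 × 2545) / (705 × 1580) = 676970/1113900 ≈ 0.608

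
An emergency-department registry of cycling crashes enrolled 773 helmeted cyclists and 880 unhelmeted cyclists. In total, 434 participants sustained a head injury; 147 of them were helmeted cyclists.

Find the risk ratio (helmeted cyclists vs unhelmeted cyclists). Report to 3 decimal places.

0.583

helmeted cyclists without the outcome: 773 − 147 = 626
unhelmeted cyclists with the outcome: 434 − 147 = 287
unhelmeted cyclists without the outcome: 880 − 287 = 593
risk, helmeted cyclists = 147/773 = 0.1902
risk, unhelmeted cyclists = 287/880 = 0.3261
RR = 0.1902 / 0.3261 = 0.583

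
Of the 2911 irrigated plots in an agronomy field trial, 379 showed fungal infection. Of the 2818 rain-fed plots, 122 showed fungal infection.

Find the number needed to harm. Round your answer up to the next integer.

NNH = 12

risk, irrigated plots = 379/2911 = 0.130196
risk, rain-fed plots = 122/2818 = 0.043293
absolute risk difference = 0.086903
1 / 0.086903 = 11.507 → round up → 12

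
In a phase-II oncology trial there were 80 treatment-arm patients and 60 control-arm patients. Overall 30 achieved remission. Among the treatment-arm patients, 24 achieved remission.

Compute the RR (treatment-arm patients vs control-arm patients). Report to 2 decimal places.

3.00

treatment-arm patients without the outcome: 80 − 24 = 56
control-arm patients with the outcome: 30 − 24 = 6
control-arm patients without the outcome: 60 − 6 = 54
risk, treatment-arm patients = 24/80 = 0.3000
risk, control-arm patients = 6/60 = 0.1000
RR = 0.3000 / 0.1000 = 3.00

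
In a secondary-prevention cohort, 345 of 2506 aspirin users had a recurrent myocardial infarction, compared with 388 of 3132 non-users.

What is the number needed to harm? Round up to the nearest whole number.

73

risk, aspirin users = 345/2506 = 0.137670
risk, non-users = 388/3132 = 0.123883
absolute risk difference = 0.013787
1 / 0.013787 = 72.532 → round up → 73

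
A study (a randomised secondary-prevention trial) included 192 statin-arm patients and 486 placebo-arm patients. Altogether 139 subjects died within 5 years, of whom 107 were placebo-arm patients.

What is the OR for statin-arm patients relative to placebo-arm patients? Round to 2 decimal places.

0.71

statin-arm patients with the outcome: 139 − 107 = 32
statin-arm patients without the outcome: 192 − 32 = 160
placebo-arm patients without the outcome: 486 − 107 = 379
OR = (32 × 379) / (160 × 107) = 12128/17120 ≈ 0.71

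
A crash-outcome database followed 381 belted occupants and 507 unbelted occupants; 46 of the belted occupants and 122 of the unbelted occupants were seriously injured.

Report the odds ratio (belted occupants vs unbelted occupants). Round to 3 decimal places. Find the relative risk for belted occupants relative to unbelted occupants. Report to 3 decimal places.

OR = 0.433; RR = 0.502

odds, belted occupants = 46/335 = 0.1373
odds, unbelted occupants = 122/385 = 0.3169
OR = 0.1373 / 0.3169 = 0.433
risk, belted occupants = 46/381 = 0.1207
risk, unbelted occupants = 122/507 = 0.2406
RR = 0.1207 / 0.2406 = 0.502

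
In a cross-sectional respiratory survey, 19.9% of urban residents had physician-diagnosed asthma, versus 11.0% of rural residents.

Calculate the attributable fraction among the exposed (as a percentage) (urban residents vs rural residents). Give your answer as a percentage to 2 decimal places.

AR% = (0.1990 − 0.1100) / 0.1990 = 0.4472 → 44.72%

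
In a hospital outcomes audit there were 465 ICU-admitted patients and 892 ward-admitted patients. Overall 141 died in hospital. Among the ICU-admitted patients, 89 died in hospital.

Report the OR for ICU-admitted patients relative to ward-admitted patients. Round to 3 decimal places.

ICU-admitted patients without the outcome: 465 − 89 = 376
ward-admitted patients with the outcome: 141 − 89 = 52
ward-admitted patients without the outcome: 892 − 52 = 840
OR = (89 × 840) / (376 × 52) = 74760/19552 ≈ 3.824

OR: 3.824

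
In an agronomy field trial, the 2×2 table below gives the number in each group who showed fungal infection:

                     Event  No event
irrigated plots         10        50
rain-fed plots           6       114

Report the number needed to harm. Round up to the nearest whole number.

risk, irrigated plots = 10/60 = 0.166667
risk, rain-fed plots = 6/120 = 0.050000
absolute risk difference = 0.116667
1 / 0.116667 = 8.571 → round up → 9

NNH: 9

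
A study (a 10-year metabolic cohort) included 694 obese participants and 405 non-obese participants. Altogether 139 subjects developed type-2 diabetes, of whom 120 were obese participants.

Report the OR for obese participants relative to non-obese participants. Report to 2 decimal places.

4.25

obese participants without the outcome: 694 − 120 = 574
non-obese participants with the outcome: 139 − 120 = 19
non-obese participants without the outcome: 405 − 19 = 386
OR = (120 × 386) / (574 × 19) = 46320/10906 ≈ 4.25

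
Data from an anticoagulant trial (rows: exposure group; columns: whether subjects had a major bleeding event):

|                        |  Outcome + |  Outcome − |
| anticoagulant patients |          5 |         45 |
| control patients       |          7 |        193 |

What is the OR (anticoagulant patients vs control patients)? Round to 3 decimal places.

odds, anticoagulant patients = 5/45 = 0.11111
odds, control patients = 7/193 = 0.03627
OR = 0.11111 / 0.03627 = 3.063

OR = 3.063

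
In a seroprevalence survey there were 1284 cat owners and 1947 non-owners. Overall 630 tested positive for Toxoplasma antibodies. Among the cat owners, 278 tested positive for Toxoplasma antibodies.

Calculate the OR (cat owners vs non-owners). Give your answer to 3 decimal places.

cat owners without the outcome: 1284 − 278 = 1006
non-owners with the outcome: 630 − 278 = 352
non-owners without the outcome: 1947 − 352 = 1595
odds, cat owners = 278/1006 = 0.2763
odds, non-owners = 352/1595 = 0.2207
OR = 0.2763 / 0.2207 = 1.252

1.252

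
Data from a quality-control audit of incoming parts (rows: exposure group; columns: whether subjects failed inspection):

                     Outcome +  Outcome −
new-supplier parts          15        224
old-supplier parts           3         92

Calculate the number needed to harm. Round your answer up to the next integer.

33

risk, new-supplier parts = 15/239 = 0.062762
risk, old-supplier parts = 3/95 = 0.031579
absolute risk difference = 0.031183
1 / 0.031183 = 32.069 → round up → 33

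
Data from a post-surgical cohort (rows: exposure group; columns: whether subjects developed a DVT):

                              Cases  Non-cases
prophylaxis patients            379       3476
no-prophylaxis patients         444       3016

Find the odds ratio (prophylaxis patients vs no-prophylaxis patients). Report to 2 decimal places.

odds, prophylaxis patients = 379/3476 = 0.1090
odds, no-prophylaxis patients = 444/3016 = 0.1472
OR = 0.1090 / 0.1472 = 0.74

OR: 0.74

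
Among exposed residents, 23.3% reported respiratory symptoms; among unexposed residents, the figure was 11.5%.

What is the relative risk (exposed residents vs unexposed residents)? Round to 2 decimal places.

RR = 0.2330 / 0.1150 = 2.03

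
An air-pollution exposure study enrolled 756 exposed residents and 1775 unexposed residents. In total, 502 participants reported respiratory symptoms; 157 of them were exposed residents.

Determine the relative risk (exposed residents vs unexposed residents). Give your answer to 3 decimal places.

1.068

exposed residents without the outcome: 756 − 157 = 599
unexposed residents with the outcome: 502 − 157 = 345
unexposed residents without the outcome: 1775 − 345 = 1430
risk, exposed residents = 157/756 = 0.2077
risk, unexposed residents = 345/1775 = 0.1944
RR = 0.2077 / 0.1944 = 1.068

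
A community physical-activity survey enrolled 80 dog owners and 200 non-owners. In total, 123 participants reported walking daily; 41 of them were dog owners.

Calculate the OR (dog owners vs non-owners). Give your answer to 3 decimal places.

dog owners without the outcome: 80 − 41 = 39
non-owners with the outcome: 123 − 41 = 82
non-owners without the outcome: 200 − 82 = 118
OR = (41 × 118) / (39 × 82) = 4838/3198 ≈ 1.513

OR = 1.513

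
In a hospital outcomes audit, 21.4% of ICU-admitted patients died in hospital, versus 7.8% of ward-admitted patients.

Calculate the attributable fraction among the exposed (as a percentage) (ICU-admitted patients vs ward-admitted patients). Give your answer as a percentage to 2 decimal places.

AR% = (0.2140 − 0.0780) / 0.2140 = 0.6355 → 63.55%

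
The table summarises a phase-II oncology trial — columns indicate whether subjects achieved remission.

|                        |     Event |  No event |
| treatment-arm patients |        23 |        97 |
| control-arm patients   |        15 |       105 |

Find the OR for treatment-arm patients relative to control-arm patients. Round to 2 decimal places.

1.66

odds, treatment-arm patients = 23/97 = 0.2371
odds, control-arm patients = 15/105 = 0.1429
OR = 0.2371 / 0.1429 = 1.66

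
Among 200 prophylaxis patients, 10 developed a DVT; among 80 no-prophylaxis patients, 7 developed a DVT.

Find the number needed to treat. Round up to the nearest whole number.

risk, prophylaxis patients = 10/200 = 0.050000
risk, no-prophylaxis patients = 7/80 = 0.087500
absolute risk difference = 0.037500
1 / 0.037500 = 26.667 → round up → 27

27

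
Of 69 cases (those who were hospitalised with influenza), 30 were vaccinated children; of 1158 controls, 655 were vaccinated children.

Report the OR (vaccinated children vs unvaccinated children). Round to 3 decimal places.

OR = (30 × 503) / (655 × 39) = 15090/25545 ≈ 0.591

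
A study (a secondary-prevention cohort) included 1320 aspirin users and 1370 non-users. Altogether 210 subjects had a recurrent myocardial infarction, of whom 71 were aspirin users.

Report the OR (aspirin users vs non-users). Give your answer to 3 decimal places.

aspirin users without the outcome: 1320 − 71 = 1249
non-users with the outcome: 210 − 71 = 139
non-users without the outcome: 1370 − 139 = 1231
odds, aspirin users = 71/1249 = 0.0568
odds, non-users = 139/1231 = 0.1129
OR = 0.0568 / 0.1129 = 0.503

OR ≈ 0.503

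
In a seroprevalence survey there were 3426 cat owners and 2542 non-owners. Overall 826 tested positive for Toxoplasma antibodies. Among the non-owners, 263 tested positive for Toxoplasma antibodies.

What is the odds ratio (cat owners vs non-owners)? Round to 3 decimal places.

1.704

cat owners with the outcome: 826 − 263 = 563
cat owners without the outcome: 3426 − 563 = 2863
non-owners without the outcome: 2542 − 263 = 2279
odds, cat owners = 563/2863 = 0.1966
odds, non-owners = 263/2279 = 0.1154
OR = 0.1966 / 0.1154 = 1.704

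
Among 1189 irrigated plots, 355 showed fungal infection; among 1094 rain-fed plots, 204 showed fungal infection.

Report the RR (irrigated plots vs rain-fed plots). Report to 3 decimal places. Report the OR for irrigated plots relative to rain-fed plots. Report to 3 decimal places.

risk, irrigated plots = 355/1189 = 0.2986
risk, rain-fed plots = 204/1094 = 0.1865
RR = 0.2986 / 0.1865 = 1.601
OR = (355 × 890) / (834 × 204) = 315950/170136 ≈ 1.857

RR = 1.601; OR = 1.857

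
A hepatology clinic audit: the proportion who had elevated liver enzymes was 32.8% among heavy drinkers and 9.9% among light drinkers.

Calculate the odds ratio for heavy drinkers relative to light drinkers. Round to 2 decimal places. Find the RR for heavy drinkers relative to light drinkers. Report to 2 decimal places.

OR = 4.44; RR = 3.31

odds, heavy drinkers = 0.3280/0.6720 = 0.4881
odds, light drinkers = 0.0990/0.9010 = 0.1099
OR = 0.4881 / 0.1099 = 4.44
RR = 0.3280 / 0.0990 = 3.31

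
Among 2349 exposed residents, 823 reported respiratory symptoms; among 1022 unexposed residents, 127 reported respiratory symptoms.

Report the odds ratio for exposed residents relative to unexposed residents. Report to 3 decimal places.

OR = (823 × 895) / (1526 × 127) = 736585/193802 ≈ 3.801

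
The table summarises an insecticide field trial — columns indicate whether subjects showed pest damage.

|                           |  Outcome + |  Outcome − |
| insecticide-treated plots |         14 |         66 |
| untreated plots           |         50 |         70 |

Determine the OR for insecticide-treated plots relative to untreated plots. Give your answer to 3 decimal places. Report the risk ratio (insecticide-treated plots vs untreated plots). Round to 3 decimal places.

odds, insecticide-treated plots = 14/66 = 0.2121
odds, untreated plots = 50/70 = 0.7143
OR = 0.2121 / 0.7143 = 0.297
risk, insecticide-treated plots = 14/80 = 0.1750
risk, untreated plots = 50/120 = 0.4167
RR = 0.1750 / 0.4167 = 0.420

OR = 0.297; RR = 0.420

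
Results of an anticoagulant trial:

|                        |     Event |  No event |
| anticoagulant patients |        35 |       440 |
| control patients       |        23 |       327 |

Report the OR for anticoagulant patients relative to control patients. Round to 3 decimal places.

odds, anticoagulant patients = 35/440 = 0.0795
odds, control patients = 23/327 = 0.0703
OR = 0.0795 / 0.0703 = 1.131

1.131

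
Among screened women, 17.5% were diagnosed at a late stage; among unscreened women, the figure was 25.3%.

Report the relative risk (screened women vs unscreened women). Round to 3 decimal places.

RR = 0.1750 / 0.2530 = 0.692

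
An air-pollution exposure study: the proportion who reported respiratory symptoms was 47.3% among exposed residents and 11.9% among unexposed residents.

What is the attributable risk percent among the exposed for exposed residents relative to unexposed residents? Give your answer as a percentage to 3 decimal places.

AR% = (0.4730 − 0.1190) / 0.4730 = 0.7484 → 74.841%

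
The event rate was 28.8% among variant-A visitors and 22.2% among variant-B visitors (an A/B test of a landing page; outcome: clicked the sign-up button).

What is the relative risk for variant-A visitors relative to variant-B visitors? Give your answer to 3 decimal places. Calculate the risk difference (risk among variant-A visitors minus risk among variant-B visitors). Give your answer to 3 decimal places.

RR = 0.2880 / 0.2220 = 1.297
risk difference = 0.2880 − 0.2220 = 0.066

RR = 1.297; RD = 0.066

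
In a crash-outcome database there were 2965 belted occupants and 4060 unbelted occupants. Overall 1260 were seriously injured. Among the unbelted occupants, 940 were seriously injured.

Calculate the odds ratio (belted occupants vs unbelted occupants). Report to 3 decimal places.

belted occupants with the outcome: 1260 − 940 = 320
belted occupants without the outcome: 2965 − 320 = 2645
unbelted occupants without the outcome: 4060 − 940 = 3120
OR = (320 × 3120) / (2645 × 940) = 998400/2486300 ≈ 0.402

OR = 0.402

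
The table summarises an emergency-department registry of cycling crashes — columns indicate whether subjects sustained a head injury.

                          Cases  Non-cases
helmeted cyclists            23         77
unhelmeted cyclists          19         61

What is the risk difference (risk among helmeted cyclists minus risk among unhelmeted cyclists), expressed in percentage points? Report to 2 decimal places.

risk, helmeted cyclists = 23/100 = 0.2300
risk, unhelmeted cyclists = 19/80 = 0.2375
risk difference = 0.2300 − 0.2375 = -0.0075 → -0.75 percentage points

RD = -0.75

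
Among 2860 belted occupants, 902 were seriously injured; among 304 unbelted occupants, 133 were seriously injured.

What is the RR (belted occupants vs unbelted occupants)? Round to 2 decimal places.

RR ≈ 0.72

risk, belted occupants = 902/2860 = 0.3154
risk, unbelted occupants = 133/304 = 0.4375
RR = 0.3154 / 0.4375 = 0.72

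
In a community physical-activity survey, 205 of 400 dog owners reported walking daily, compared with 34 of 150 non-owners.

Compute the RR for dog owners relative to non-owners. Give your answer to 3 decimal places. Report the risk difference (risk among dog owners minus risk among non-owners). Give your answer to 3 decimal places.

RR = 2.261; RD = 0.286

risk, dog owners = 205/400 = 0.5125
risk, non-owners = 34/150 = 0.2267
RR = 0.5125 / 0.2267 = 2.261
risk difference = 0.5125 − 0.2267 = 0.286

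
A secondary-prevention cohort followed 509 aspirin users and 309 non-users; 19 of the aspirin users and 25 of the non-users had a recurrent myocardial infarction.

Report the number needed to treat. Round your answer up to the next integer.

23

risk, aspirin users = 19/509 = 0.037328
risk, non-users = 25/309 = 0.080906
absolute risk difference = 0.043578
1 / 0.043578 = 22.947 → round up → 23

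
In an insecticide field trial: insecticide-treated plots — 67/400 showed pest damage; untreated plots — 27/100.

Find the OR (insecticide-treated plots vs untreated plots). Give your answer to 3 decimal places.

OR = (67 × 73) / (333 × 27) = 4891/8991 ≈ 0.544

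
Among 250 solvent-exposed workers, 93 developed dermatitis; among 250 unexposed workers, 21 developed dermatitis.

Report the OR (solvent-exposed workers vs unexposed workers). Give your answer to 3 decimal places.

OR = (93 × 229) / (157 × 21) = 21297/3297 ≈ 6.460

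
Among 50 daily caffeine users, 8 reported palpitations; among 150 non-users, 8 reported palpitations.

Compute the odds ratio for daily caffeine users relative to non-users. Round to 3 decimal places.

OR = (8 × 142) / (42 × 8) = 1136/336 ≈ 3.381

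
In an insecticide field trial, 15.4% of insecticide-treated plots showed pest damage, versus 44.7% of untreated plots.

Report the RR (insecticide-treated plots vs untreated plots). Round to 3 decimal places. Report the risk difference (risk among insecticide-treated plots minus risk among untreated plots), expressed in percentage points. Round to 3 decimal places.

RR = 0.345; RD = -29.300

RR = 0.1540 / 0.4470 = 0.345
risk difference = 0.1540 − 0.4470 = -0.2930 → -29.300 percentage points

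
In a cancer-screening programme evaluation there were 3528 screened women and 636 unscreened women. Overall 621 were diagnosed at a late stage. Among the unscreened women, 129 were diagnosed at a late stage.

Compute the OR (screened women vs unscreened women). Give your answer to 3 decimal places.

0.637

screened women with the outcome: 621 − 129 = 492
screened women without the outcome: 3528 − 492 = 3036
unscreened women without the outcome: 636 − 129 = 507
odds, screened women = 492/3036 = 0.1621
odds, unscreened women = 129/507 = 0.2544
OR = 0.1621 / 0.2544 = 0.637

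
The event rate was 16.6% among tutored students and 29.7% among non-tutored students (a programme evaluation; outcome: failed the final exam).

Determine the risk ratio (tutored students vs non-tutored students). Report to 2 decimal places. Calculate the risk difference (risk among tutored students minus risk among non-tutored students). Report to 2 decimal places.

RR = 0.1660 / 0.2970 = 0.56
risk difference = 0.1660 − 0.2970 = -0.13

RR = 0.56; RD = -0.13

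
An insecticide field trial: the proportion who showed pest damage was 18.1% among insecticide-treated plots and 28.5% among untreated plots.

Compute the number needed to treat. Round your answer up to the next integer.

absolute risk difference = 0.104000
1 / 0.104000 = 9.615 → round up → 10

NNT: 10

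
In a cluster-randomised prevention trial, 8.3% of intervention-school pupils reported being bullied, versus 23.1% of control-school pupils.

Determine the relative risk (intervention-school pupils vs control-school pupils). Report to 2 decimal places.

RR = 0.0830 / 0.2310 = 0.36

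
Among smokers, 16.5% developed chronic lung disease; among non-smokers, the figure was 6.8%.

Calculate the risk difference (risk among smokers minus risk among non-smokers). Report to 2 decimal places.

risk difference = 0.1650 − 0.0680 = 0.10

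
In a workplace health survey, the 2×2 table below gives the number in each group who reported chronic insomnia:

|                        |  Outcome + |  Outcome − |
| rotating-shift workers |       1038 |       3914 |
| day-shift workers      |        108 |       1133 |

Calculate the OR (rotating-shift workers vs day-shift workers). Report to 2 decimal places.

OR = (1038 × 1133) / (3914 × 108) = 1176054/422712 ≈ 2.78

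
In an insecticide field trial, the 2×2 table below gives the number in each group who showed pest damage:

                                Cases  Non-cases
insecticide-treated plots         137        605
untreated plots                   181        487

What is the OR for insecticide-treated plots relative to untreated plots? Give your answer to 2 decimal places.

odds, insecticide-treated plots = 137/605 = 0.2264
odds, untreated plots = 181/487 = 0.3717
OR = 0.2264 / 0.3717 = 0.61

0.61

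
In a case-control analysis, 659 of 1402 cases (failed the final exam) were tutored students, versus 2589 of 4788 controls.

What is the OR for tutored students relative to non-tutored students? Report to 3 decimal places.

OR = (659 × 2199) / (2589 × 743) = 1449141/1923627 ≈ 0.753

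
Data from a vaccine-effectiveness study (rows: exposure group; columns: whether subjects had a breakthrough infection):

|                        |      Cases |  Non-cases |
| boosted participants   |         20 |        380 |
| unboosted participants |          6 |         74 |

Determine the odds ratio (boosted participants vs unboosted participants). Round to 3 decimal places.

odds, boosted participants = 20/380 = 0.0526
odds, unboosted participants = 6/74 = 0.0811
OR = 0.0526 / 0.0811 = 0.649

0.649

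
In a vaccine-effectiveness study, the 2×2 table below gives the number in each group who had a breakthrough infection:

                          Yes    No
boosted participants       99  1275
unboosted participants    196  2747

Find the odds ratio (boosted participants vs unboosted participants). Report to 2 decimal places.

1.09

odds, boosted participants = 99/1275 = 0.0776
odds, unboosted participants = 196/2747 = 0.0714
OR = 0.0776 / 0.0714 = 1.09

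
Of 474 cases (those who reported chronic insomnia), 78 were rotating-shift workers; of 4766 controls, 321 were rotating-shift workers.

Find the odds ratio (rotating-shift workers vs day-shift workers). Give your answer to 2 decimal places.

odds, rotating-shift workers = 78/321 = 0.2430
odds, day-shift workers = 396/4445 = 0.0891
OR = 0.2430 / 0.0891 = 2.73

OR ≈ 2.73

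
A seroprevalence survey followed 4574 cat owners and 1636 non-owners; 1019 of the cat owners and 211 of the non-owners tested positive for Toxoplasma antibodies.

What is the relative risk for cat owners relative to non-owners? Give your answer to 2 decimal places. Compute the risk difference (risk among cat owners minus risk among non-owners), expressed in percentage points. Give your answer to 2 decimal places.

RR = 1.73; RD = 9.38

risk, cat owners = 1019/4574 = 0.2228
risk, non-owners = 211/1636 = 0.1290
RR = 0.2228 / 0.1290 = 1.73
risk difference = 0.2228 − 0.1290 = 0.0938 → 9.38 percentage points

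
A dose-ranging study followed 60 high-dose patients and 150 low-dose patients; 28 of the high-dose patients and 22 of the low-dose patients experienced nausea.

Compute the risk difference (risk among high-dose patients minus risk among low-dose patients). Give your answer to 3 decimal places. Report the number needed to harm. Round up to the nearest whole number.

risk, high-dose patients = 28/60 = 0.4667
risk, low-dose patients = 22/150 = 0.1467
risk difference = 0.4667 − 0.1467 = 0.320
absolute risk difference = 0.320000
1 / 0.320000 = 3.125 → round up → 4

RD = 0.320; NNH = 4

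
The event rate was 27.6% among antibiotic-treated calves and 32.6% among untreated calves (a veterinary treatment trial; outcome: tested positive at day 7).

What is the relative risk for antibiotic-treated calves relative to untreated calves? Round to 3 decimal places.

RR = 0.2760 / 0.3260 = 0.847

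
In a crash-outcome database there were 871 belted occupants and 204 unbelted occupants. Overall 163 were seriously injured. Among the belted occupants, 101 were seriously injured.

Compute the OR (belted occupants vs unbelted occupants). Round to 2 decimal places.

belted occupants without the outcome: 871 − 101 = 770
unbelted occupants with the outcome: 163 − 101 = 62
unbelted occupants without the outcome: 204 − 62 = 142
OR = (101 × 142) / (770 × 62) = 14342/47740 ≈ 0.30

0.30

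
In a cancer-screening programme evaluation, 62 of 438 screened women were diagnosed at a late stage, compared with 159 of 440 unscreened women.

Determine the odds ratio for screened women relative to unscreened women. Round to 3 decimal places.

odds, screened women = 62/376 = 0.1649
odds, unscreened women = 159/281 = 0.5658
OR = 0.1649 / 0.5658 = 0.291

OR = 0.291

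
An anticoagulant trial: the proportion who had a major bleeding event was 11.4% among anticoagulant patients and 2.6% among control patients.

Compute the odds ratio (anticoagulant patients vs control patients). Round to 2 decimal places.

4.82

odds, anticoagulant patients = 0.11400/0.88600 = 0.12867
odds, control patients = 0.02600/0.97400 = 0.02669
OR = 0.12867 / 0.02669 = 4.82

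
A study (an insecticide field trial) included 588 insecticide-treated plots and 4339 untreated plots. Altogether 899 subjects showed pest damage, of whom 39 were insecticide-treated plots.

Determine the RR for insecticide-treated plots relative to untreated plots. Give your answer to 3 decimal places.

0.335

insecticide-treated plots without the outcome: 588 − 39 = 549
untreated plots with the outcome: 899 − 39 = 860
untreated plots without the outcome: 4339 − 860 = 3479
risk, insecticide-treated plots = 39/588 = 0.0663
risk, untreated plots = 860/4339 = 0.1982
RR = 0.0663 / 0.1982 = 0.335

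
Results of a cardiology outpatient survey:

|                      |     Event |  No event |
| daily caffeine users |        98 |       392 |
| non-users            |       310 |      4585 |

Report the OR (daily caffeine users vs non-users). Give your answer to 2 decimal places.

OR = (98 × 4585) / (392 × 310) = 449330/121520 ≈ 3.70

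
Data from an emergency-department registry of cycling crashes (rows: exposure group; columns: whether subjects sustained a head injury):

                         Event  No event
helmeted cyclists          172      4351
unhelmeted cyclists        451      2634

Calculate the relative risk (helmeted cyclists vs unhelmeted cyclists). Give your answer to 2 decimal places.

RR = 0.26

risk, helmeted cyclists = 172/4523 = 0.03803
risk, unhelmeted cyclists = 451/3085 = 0.14619
RR = 0.03803 / 0.14619 = 0.26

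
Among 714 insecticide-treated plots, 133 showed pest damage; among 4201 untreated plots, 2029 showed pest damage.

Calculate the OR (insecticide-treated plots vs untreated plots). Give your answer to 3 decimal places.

0.245

odds, insecticide-treated plots = 133/581 = 0.2289
odds, untreated plots = 2029/2172 = 0.9342
OR = 0.2289 / 0.9342 = 0.245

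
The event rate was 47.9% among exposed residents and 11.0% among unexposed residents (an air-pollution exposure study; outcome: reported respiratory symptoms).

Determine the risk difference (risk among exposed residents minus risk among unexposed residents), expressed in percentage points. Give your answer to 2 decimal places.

RD = 36.90

risk difference = 0.4790 − 0.1100 = 0.3690 → 36.90 percentage points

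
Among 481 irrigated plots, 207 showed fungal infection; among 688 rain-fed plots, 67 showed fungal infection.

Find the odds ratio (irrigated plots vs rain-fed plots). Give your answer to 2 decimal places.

odds, irrigated plots = 207/274 = 0.7555
odds, rain-fed plots = 67/621 = 0.1079
OR = 0.7555 / 0.1079 = 7.00

7.00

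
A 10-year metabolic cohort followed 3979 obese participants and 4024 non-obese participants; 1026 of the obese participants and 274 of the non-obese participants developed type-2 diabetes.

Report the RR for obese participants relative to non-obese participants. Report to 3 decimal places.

RR: 3.787

risk, obese participants = 1026/3979 = 0.2579
risk, non-obese participants = 274/4024 = 0.0681
RR = 0.2579 / 0.0681 = 3.787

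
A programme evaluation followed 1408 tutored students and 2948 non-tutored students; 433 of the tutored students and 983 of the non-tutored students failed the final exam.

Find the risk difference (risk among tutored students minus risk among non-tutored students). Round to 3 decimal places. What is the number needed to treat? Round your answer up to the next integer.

RD = -0.026; NNT = 39

risk, tutored students = 433/1408 = 0.3075
risk, non-tutored students = 983/2948 = 0.3334
risk difference = 0.3075 − 0.3334 = -0.026
absolute risk difference = 0.025918
1 / 0.025918 = 38.583 → round up → 39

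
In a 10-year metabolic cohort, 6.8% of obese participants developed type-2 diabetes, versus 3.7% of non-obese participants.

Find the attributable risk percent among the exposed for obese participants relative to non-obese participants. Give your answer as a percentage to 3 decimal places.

AR% = (0.06800 − 0.03700) / 0.06800 = 0.4559 → 45.588%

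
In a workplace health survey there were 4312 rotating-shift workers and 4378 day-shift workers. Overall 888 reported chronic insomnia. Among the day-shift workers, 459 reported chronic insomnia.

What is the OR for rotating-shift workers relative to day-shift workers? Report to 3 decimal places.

OR: 0.943

rotating-shift workers with the outcome: 888 − 459 = 429
rotating-shift workers without the outcome: 4312 − 429 = 3883
day-shift workers without the outcome: 4378 − 459 = 3919
OR = (429 × 3919) / (3883 × 459) = 1681251/1782297 ≈ 0.943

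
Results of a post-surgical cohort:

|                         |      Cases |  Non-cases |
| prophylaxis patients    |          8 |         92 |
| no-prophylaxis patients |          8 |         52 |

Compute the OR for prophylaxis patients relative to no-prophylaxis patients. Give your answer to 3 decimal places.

OR = (8 × 52) / (92 × 8) = 416/736 ≈ 0.565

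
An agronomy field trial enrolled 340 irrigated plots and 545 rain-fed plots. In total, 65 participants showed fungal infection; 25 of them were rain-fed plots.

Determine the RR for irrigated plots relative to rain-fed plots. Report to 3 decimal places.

irrigated plots with the outcome: 65 − 25 = 40
irrigated plots without the outcome: 340 − 40 = 300
rain-fed plots without the outcome: 545 − 25 = 520
risk, irrigated plots = 40/340 = 0.11765
risk, rain-fed plots = 25/545 = 0.04587
RR = 0.11765 / 0.04587 = 2.565

RR ≈ 2.565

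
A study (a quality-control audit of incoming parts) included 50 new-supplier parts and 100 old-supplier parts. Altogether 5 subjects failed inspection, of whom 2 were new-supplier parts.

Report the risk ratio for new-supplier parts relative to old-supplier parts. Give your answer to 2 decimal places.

RR: 1.33

new-supplier parts without the outcome: 50 − 2 = 48
old-supplier parts with the outcome: 5 − 2 = 3
old-supplier parts without the outcome: 100 − 3 = 97
risk, new-supplier parts = 2/50 = 0.04000
risk, old-supplier parts = 3/100 = 0.03000
RR = 0.04000 / 0.03000 = 1.33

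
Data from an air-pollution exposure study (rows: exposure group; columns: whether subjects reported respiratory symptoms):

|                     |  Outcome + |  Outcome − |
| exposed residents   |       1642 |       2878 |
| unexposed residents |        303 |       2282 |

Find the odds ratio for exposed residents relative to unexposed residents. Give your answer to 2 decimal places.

OR = (1642 × 2282) / (2878 × 303) = 3747044/872034 ≈ 4.30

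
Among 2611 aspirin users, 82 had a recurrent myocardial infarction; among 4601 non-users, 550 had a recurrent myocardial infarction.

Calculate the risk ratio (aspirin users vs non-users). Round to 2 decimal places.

risk, aspirin users = 82/2611 = 0.03141
risk, non-users = 550/4601 = 0.11954
RR = 0.03141 / 0.11954 = 0.26

0.26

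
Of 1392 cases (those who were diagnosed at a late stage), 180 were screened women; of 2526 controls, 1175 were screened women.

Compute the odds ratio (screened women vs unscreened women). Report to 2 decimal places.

OR ≈ 0.17

odds, screened women = 180/1175 = 0.1532
odds, unscreened women = 1212/1351 = 0.8971
OR = 0.1532 / 0.8971 = 0.17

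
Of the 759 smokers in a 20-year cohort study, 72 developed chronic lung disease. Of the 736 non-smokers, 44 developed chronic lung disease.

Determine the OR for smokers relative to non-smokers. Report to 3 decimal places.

1.648

odds, smokers = 72/687 = 0.1048
odds, non-smokers = 44/692 = 0.0636
OR = 0.1048 / 0.0636 = 1.648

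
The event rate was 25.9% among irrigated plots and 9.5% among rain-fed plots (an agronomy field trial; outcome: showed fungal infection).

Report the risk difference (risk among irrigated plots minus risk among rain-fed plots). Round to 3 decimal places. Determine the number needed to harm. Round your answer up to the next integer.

risk difference = 0.2590 − 0.0950 = 0.164
absolute risk difference = 0.164000
1 / 0.164000 = 6.098 → round up → 7

RD = 0.164; NNH = 7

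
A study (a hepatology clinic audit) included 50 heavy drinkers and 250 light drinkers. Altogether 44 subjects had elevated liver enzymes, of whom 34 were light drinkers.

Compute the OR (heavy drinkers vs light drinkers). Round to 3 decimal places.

heavy drinkers with the outcome: 44 − 34 = 10
heavy drinkers without the outcome: 50 − 10 = 40
light drinkers without the outcome: 250 − 34 = 216
OR = (10 × 216) / (40 × 34) = 2160/1360 ≈ 1.588

1.588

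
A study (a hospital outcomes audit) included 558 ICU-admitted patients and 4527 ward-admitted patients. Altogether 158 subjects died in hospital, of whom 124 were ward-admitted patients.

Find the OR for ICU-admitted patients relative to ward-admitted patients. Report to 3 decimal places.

ICU-admitted patients with the outcome: 158 − 124 = 34
ICU-admitted patients without the outcome: 558 − 34 = 524
ward-admitted patients without the outcome: 4527 − 124 = 4403
odds, ICU-admitted patients = 34/524 = 0.06489
odds, ward-admitted patients = 124/4403 = 0.02816
OR = 0.06489 / 0.02816 = 2.304

2.304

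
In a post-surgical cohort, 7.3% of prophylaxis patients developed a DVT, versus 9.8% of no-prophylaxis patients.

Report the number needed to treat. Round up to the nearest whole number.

absolute risk difference = 0.025000
1 / 0.025000 = 40.000 → round up → 40

40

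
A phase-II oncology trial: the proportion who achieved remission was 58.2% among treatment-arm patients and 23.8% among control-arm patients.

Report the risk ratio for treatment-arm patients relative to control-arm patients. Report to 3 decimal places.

RR = 0.5820 / 0.2380 = 2.445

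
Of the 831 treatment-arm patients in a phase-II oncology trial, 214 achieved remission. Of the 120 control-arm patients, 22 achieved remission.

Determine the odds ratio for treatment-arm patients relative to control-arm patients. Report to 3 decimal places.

odds, treatment-arm patients = 214/617 = 0.3468
odds, control-arm patients = 22/98 = 0.2245
OR = 0.3468 / 0.2245 = 1.545

OR: 1.545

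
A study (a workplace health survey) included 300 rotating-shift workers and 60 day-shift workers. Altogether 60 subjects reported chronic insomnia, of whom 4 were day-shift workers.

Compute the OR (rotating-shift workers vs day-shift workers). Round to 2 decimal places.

3.21

rotating-shift workers with the outcome: 60 − 4 = 56
rotating-shift workers without the outcome: 300 − 56 = 244
day-shift workers without the outcome: 60 − 4 = 56
odds, rotating-shift workers = 56/244 = 0.2295
odds, day-shift workers = 4/56 = 0.0714
OR = 0.2295 / 0.0714 = 3.21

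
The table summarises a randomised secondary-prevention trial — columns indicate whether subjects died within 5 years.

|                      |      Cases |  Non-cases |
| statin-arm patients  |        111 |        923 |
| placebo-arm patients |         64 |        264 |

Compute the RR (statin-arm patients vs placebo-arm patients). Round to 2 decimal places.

risk, statin-arm patients = 111/1034 = 0.1074
risk, placebo-arm patients = 64/328 = 0.1951
RR = 0.1074 / 0.1951 = 0.55

RR = 0.55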